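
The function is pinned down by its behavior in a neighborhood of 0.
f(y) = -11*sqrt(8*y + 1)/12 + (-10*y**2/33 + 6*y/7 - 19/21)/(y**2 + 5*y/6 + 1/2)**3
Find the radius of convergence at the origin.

The radius of convergence is 1/8.

Denominator factor (y**2 + 5*y/6 + 1/2)^3: discriminant -47/36, complex-conjugate roots (-5/12) + ((1/12)*sqrt(47))*i and (-5/12) - ((1/12)*sqrt(47))*i; poles of order 3, moduli (1/2)*sqrt(2) and (1/2)*sqrt(2).
Branch term (-11/12)*sqrt(1 - y/(-1/8)): its argument vanishes at y = -1/8, a square-root branch point, modulus 1/8.
The radius of convergence is the smallest modulus among the singular points: 1/8.


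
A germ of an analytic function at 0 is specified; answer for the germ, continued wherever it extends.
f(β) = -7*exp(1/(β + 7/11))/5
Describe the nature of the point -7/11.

The exponent 1/(β - (-7/11)) has a pole at -7/11, so exp(1/(β - (-7/11))) takes every nonzero value near it: an essential singularity (not a pole of any order).

The point is an essential singularity.


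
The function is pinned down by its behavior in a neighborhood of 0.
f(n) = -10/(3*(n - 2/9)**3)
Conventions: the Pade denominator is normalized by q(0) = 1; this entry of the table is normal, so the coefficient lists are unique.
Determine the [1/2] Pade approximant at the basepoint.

The Pade approximant has numerator coefficients [1215/4, 3645/8]; denominator coefficients [1, -12, 81/2].

Taylor coefficients needed (expand at 0): a_0 = 1215/4, a_1 = 32805/8, a_2 = 295245/8, a_3 = 4428675/16.
Write the denominator as Q(n) = 1 + q1*n + q2*n^2. Requiring Q*f - P = O(n^4) with deg P <= 1 kills the coefficients of n^2..n^3 in Q*f:
  n^2: a_2 + q1*a_1 + q2*a_0 = 0, i.e. 295245/8 + (32805/8)*q1 + (1215/4)*q2 = 0.
  n^3: a_3 + q1*a_2 + q2*a_1 = 0, i.e. 4428675/16 + (295245/8)*q1 + (32805/8)*q2 = 0.
Solving this linear system: q1 = -12, q2 = 81/2.
The numerator is Q*f truncated at degree 1: P0 = a_0 = 1215/4; P1 = a_1 + q1*a_0 = 3645/8.


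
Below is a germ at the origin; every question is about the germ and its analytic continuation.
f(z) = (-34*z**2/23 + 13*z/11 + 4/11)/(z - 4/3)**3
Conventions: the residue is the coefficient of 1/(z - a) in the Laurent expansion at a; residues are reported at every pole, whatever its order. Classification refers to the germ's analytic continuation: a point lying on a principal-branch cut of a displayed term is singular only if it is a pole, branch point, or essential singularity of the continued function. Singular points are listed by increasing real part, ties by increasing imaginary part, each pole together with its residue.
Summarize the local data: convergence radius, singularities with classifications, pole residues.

Radius of convergence at 0: 4/3.
At 4/3: a pole of order 3; residue -34/23.

Denominator factor (z - 4/3)^3: pole of order 3 at 4/3, modulus 4/3.
The radius of convergence is the smallest modulus among the singular points: 4/3.
At the order-3 pole 4/3 set g(z) = (z - (4/3))^3*f(z) = -34*z**2/23 + 13*z/11 + 4/11.
Order-3 pole: residue = g''(a)/2; g''(4/3) = -68/23, so the residue is -34/23.


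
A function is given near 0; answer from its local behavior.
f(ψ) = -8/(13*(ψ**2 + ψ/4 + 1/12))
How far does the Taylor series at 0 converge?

Denominator factor (ψ**2 + ψ/4 + 1/12): discriminant -13/48, complex-conjugate roots (-1/8) + ((1/24)*sqrt(39))*i and (-1/8) - ((1/24)*sqrt(39))*i; poles of order 1, moduli (1/6)*sqrt(3) and (1/6)*sqrt(3).
The radius of convergence is the smallest modulus among the singular points: (1/6)*sqrt(3).

The radius of convergence is (1/6)*sqrt(3).


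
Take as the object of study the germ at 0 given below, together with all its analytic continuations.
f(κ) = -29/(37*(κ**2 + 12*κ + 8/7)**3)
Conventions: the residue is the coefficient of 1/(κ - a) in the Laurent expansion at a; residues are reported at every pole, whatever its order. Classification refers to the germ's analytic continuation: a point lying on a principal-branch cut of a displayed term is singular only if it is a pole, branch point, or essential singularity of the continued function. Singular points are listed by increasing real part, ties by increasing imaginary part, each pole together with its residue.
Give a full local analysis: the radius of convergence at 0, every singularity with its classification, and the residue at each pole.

Denominator factor (κ**2 + 12*κ + 8/7)^3: discriminant 976/7, real irrational roots -6 + (2/7)*sqrt(427) and -6 - (2/7)*sqrt(427); poles of order 3, moduli 6 - (2/7)*sqrt(427) and 6 + (2/7)*sqrt(427).
The radius of convergence is the smallest modulus among the singular points: 6 - (2/7)*sqrt(427).
The factor κ**2 + 12*κ + 8/7 splits as (κ - a)(κ - a') with a = -6 - (2/7)*sqrt(427), a' = -6 + (2/7)*sqrt(427). At the order-3 pole a set g(κ) = (κ - a)^3*f(κ) = [-29/37] / (κ - a')^3.
Order-3 pole: residue = g''(a)/2; g''(-6 - (2/7)*sqrt(427)) = (4263/2149964032)*sqrt(427), so the residue is (4263/4299928064)*sqrt(427).
The factor κ**2 + 12*κ + 8/7 splits as (κ - a)(κ - a') with a = -6 + (2/7)*sqrt(427), a' = -6 - (2/7)*sqrt(427). At the order-3 pole a set g(κ) = (κ - a)^3*f(κ) = [-29/37] / (κ - a')^3.
Order-3 pole: residue = g''(a)/2; g''(-6 + (2/7)*sqrt(427)) = -(4263/2149964032)*sqrt(427), so the residue is -(4263/4299928064)*sqrt(427).
List the singular points by increasing real part (a conjugate pair: the negative imaginary part first).

Radius of convergence at 0: 6 - (2/7)*sqrt(427).
At -6 - (2/7)*sqrt(427): a pole of order 3; residue (4263/4299928064)*sqrt(427).
At -6 + (2/7)*sqrt(427): a pole of order 3; residue -(4263/4299928064)*sqrt(427).


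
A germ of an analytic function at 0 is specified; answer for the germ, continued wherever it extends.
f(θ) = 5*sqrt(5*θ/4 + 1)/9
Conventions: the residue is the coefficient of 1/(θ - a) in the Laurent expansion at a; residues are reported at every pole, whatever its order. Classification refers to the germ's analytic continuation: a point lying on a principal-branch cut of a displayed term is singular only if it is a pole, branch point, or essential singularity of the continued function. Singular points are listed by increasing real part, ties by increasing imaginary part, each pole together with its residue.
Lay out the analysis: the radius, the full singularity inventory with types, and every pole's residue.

Branch term (5/9)*sqrt(1 - θ/(-4/5)): its argument vanishes at θ = -4/5, a square-root branch point, modulus 4/5.
The radius of convergence is the smallest modulus among the singular points: 4/5.

Radius of convergence at 0: 4/5.
At -4/5: an algebraic (square-root) branch point.


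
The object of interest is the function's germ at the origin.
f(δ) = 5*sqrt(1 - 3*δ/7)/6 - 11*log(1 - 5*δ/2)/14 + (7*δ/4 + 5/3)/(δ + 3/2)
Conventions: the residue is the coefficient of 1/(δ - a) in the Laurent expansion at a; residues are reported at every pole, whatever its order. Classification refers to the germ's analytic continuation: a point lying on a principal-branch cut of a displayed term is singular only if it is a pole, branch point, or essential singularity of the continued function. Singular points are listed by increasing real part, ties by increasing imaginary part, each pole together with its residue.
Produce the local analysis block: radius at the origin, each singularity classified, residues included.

Denominator factor (δ + 3/2): pole of order 1 at -3/2, modulus 3/2.
Branch term (5/6)*sqrt(1 - δ/(7/3)): its argument vanishes at δ = 7/3, a square-root branch point, modulus 7/3.
Branch term (-11/14)*log(1 - δ/(2/5)): its argument vanishes at δ = 2/5, a logarithmic branch point, modulus 2/5.
The radius of convergence is the smallest modulus among the singular points: 2/5.
The branch terms are analytic at -3/2 and contribute nothing to the residue; only the rational part matters.
At the order-1 pole -3/2 set g(δ) = (δ - (-3/2))*(rational part) = 7*δ/4 + 5/3.
Simple pole: residue = g(a) at a = -3/2, which is -23/24.
List the singular points by increasing real part (a conjugate pair: the negative imaginary part first).

Radius of convergence at 0: 2/5.
At -3/2: a pole of order 1; residue -23/24.
At 2/5: a logarithmic branch point.
At 7/3: an algebraic (square-root) branch point.


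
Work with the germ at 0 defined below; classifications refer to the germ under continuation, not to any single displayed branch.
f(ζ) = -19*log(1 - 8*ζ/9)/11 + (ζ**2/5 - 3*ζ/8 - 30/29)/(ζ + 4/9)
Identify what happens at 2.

Denominator factors: ζ + 4/9 = 22/9 at ζ = 2 — none vanishes.
Branch term log(1 - ζ/(9/8)): argument at 2 is -7/9, nonzero, so 2 is not its branch point (a point on a principal cut is still regular for the continued germ).
So the germ continues analytically to 2.

The point is a regular point.


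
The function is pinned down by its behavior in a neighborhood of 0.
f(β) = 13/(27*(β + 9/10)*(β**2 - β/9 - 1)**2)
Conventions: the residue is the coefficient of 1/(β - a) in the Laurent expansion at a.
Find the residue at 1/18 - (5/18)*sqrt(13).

The factor β**2 - β/9 - 1 splits as (β - a)(β - a') with a = 1/18 - (5/18)*sqrt(13), a' = 1/18 + (5/18)*sqrt(13). At the order-2 pole a set g(β) = (β - a)^2*f(β) = [13/(27*(β + 9/10))] / (β - a')^2.
Order-2 pole: residue = g'(a); g'(1/18 - (5/18)*sqrt(13)) = -65000/2187 - (5840776/710775)*sqrt(13), so the residue is -65000/2187 - (5840776/710775)*sqrt(13).

The residue is -65000/2187 - (5840776/710775)*sqrt(13).


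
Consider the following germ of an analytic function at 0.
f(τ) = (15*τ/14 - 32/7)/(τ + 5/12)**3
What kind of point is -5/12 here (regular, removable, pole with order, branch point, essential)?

The point is a pole of order 3.

The denominator factor τ + 5/12 vanishes at -5/12 and appears to the power 3; the numerator there equals -281/56, nonzero, and no other factor vanishes.
Hence a pole whose order is the multiplicity, 3.


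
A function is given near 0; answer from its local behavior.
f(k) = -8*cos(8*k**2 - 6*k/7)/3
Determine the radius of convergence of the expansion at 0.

The factor cos(8*k**2 - 6*k/7) is entire and contributes no finite singular point.
The polynomial part has no poles.
No finite singular points: the Taylor series at 0 converges everywhere.

The radius of convergence is infinite.


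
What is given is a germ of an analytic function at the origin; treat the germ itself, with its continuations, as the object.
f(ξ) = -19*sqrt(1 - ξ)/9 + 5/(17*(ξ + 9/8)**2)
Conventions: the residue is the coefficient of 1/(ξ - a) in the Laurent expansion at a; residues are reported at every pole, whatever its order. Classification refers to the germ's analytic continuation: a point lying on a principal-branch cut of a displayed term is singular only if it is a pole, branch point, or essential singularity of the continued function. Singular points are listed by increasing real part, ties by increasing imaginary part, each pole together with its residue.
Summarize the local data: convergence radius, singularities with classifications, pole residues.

Radius of convergence at 0: 1.
At -9/8: a pole of order 2; residue 0.
At 1: an algebraic (square-root) branch point.

Denominator factor (ξ + 9/8)^2: pole of order 2 at -9/8, modulus 9/8.
Branch term (-19/9)*sqrt(1 - ξ/(1)): its argument vanishes at ξ = 1, a square-root branch point, modulus 1.
The radius of convergence is the smallest modulus among the singular points: 1.
The branch term is analytic at -9/8 and contributes nothing to the residue; only the rational part matters.
At the order-2 pole -9/8 set g(ξ) = (ξ - (-9/8))^2*(rational part) = 5/17.
Order-2 pole: residue = g'(a); g'(-9/8) = 0, so the residue is 0.
List the singular points by increasing real part (a conjugate pair: the negative imaginary part first).


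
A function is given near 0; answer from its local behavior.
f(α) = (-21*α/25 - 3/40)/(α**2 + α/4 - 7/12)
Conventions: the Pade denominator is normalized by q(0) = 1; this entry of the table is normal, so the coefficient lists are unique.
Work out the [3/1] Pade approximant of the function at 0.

The Pade approximant has numerator coefficients [9/70, 3137634/2281475, -1214568/2281475, 4858272/2281475]; denominator coefficients [1, -85059/91259].

Taylor coefficients needed (expand at 0): a_0 = 9/70, a_1 = 3663/2450, a_2 = 14769/17150, a_3 = 351999/120050, a_4 = 2296593/840350.
Write the denominator as Q(α) = 1 + q1*α. Requiring Q*f - P = O(α^5) with deg P <= 3 kills the coefficients of α^4..α^4 in Q*f:
  α^4: a_4 + q1*a_3 = 0, i.e. 2296593/840350 + (351999/120050)*q1 = 0.
Solving this linear system: q1 = -85059/91259.
The numerator is Q*f truncated at degree 3: P0 = a_0 = 9/70; P1 = a_1 + q1*a_0 = 3137634/2281475; P2 = a_2 + q1*a_1 = -1214568/2281475; P3 = a_3 + q1*a_2 = 4858272/2281475.


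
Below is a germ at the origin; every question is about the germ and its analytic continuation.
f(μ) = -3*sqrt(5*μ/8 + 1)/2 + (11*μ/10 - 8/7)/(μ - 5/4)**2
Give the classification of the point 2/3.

Denominator factors: μ - 5/4 = -7/12 at μ = 2/3 — none vanishes.
Branch term sqrt(1 - μ/(-8/5)): argument at 2/3 is 17/12, nonzero, so 2/3 is not its branch point (a point on a principal cut is still regular for the continued germ).
So the germ continues analytically to 2/3.

The point is a regular point.


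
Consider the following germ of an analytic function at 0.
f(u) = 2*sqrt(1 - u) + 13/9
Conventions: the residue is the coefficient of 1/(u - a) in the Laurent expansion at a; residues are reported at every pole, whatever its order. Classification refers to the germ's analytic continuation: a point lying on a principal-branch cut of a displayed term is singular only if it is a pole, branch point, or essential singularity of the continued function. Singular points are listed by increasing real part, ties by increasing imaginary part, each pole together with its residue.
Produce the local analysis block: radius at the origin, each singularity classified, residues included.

Branch term (2)*sqrt(1 - u/(1)): its argument vanishes at u = 1, a square-root branch point, modulus 1.
The radius of convergence is the smallest modulus among the singular points: 1.

Radius of convergence at 0: 1.
At 1: an algebraic (square-root) branch point.


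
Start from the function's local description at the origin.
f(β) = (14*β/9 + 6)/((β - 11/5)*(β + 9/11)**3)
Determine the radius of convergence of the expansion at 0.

The radius of convergence is 9/11.

Denominator factor (β + 9/11)^3: pole of order 3 at -9/11, modulus 9/11.
Denominator factor (β - 11/5): pole of order 1 at 11/5, modulus 11/5.
The radius of convergence is the smallest modulus among the singular points: 9/11.


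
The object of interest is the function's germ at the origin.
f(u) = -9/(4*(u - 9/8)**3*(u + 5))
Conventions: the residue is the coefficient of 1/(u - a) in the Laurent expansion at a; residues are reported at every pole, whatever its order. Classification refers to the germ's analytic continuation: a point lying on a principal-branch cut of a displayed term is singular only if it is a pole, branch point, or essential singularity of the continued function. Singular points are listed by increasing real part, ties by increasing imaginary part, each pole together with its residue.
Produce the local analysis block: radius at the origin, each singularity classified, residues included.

Radius of convergence at 0: 9/8.
At -5: a pole of order 1; residue 1152/117649.
At 9/8: a pole of order 3; residue -1152/117649.

Denominator factor (u + 5): pole of order 1 at -5, modulus 5.
Denominator factor (u - 9/8)^3: pole of order 3 at 9/8, modulus 9/8.
The radius of convergence is the smallest modulus among the singular points: 9/8.
At the order-1 pole -5 set g(u) = (u - (-5))*f(u) = -9/(4*(u - 9/8)**3).
Simple pole: residue = g(a) at a = -5, which is 1152/117649.
At the order-3 pole 9/8 set g(u) = (u - (9/8))^3*f(u) = -9/(4*(u + 5)).
Order-3 pole: residue = g''(a)/2; g''(9/8) = -2304/117649, so the residue is -1152/117649.
List the singular points by increasing real part (a conjugate pair: the negative imaginary part first).


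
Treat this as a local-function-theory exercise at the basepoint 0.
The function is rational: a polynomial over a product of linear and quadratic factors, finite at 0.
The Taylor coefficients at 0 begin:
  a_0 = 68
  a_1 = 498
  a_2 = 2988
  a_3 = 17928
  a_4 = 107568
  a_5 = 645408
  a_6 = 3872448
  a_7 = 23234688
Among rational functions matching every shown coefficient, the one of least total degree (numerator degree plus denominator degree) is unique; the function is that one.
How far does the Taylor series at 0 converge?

No rational of total degree below 2 reproduces all 8 coefficients; solving the [1/1] Pade equations on them gives f(η) = (-15*η - 34/3)/(η - 1/6), whose expansion matches every shown term.
Denominator factor (η - 1/6): pole of order 1 at 1/6, modulus 1/6.
The radius of convergence is the smallest modulus among the singular points: 1/6.

The radius of convergence is 1/6.


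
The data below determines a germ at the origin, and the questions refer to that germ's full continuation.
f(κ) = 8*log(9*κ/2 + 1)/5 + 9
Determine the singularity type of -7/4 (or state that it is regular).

There is no denominator, hence no pole anywhere.
Branch term log(1 - κ/(-2/9)): argument at -7/4 is -55/8, nonzero, so -7/4 is not its branch point (a point on a principal cut is still regular for the continued germ).
So the germ continues analytically to -7/4.

The point is a regular point.


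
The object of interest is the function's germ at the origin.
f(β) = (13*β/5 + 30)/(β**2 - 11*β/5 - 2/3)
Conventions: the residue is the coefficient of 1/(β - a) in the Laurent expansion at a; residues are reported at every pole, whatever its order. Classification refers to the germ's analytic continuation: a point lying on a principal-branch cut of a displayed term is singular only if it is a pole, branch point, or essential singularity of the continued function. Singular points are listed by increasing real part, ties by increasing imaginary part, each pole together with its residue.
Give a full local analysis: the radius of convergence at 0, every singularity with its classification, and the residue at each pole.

Denominator factor (β**2 - 11*β/5 - 2/3): discriminant 563/75, real irrational roots 11/10 + (1/30)*sqrt(1689) and 11/10 - (1/30)*sqrt(1689); poles of order 1, moduli 11/10 + (1/30)*sqrt(1689) and -11/10 + (1/30)*sqrt(1689).
The radius of convergence is the smallest modulus among the singular points: -11/10 + (1/30)*sqrt(1689).
The factor β**2 - 11*β/5 - 2/3 splits as (β - a)(β - a') with a = 11/10 - (1/30)*sqrt(1689), a' = 11/10 + (1/30)*sqrt(1689). At the order-1 pole a set g(β) = (β - a)*f(β) = [13*β/5 + 30] / (β - a').
Simple pole: residue = g(a) at a = 11/10 - (1/30)*sqrt(1689), which is 13/10 - (1643/5630)*sqrt(1689).
The factor β**2 - 11*β/5 - 2/3 splits as (β - a)(β - a') with a = 11/10 + (1/30)*sqrt(1689), a' = 11/10 - (1/30)*sqrt(1689). At the order-1 pole a set g(β) = (β - a)*f(β) = [13*β/5 + 30] / (β - a').
Simple pole: residue = g(a) at a = 11/10 + (1/30)*sqrt(1689), which is 13/10 + (1643/5630)*sqrt(1689).
List the singular points by increasing real part (a conjugate pair: the negative imaginary part first).

Radius of convergence at 0: -11/10 + (1/30)*sqrt(1689).
At 11/10 - (1/30)*sqrt(1689): a pole of order 1; residue 13/10 - (1643/5630)*sqrt(1689).
At 11/10 + (1/30)*sqrt(1689): a pole of order 1; residue 13/10 + (1643/5630)*sqrt(1689).


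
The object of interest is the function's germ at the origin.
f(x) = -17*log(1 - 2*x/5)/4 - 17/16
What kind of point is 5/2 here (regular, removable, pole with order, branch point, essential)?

The point is a logarithmic branch point.

The term (-17/4)*log(1 - x/(5/2)) has argument 1 - 5/2/(5/2) = 0 at 5/2: a logarithmic (infinitely-sheeted) branch point; the remaining terms are analytic or single-valued there.


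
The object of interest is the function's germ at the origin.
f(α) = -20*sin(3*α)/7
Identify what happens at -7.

There is no denominator, hence no pole anywhere.
The factor sin(3*α) is entire.
So the germ continues analytically to -7.

The point is a regular point.


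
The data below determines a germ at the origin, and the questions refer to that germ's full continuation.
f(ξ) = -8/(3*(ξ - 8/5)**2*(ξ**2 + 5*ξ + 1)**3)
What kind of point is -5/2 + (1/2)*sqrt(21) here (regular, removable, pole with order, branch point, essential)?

The point is a pole of order 3.

The denominator factor ξ**2 + 5*ξ + 1 vanishes at -5/2 + (1/2)*sqrt(21) and appears to the power 3; the numerator there equals -8/3, nonzero, and no other factor vanishes.
Hence a pole whose order is the multiplicity, 3.


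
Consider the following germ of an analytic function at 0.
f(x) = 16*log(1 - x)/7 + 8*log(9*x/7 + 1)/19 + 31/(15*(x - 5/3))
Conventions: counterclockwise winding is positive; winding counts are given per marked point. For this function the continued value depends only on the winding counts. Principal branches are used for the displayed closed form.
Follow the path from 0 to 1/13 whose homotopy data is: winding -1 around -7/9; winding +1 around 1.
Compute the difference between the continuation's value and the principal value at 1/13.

The rational part is single-valued and drops out of the difference; each branch term changes only by its own monodromy.
(16/7)*log(1 - x/(1)): each positive loop around 1 adds 2*pi*i to the log, so winding +1 contributes (16/7)*(1)*2*pi*i = (32/7)*pi*i.
(8/19)*log(1 - x/(-7/9)): each positive loop around -7/9 adds 2*pi*i to the log, so winding -1 contributes (8/19)*(-1)*2*pi*i = -(16/19)*pi*i.
Summing the contributions at x = 1/13 gives (496/133)*pi*i.

Continued minus principal equals (496/133)*pi*i.


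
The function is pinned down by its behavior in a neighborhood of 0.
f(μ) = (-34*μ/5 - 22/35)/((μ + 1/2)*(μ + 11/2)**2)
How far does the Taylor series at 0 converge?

The radius of convergence is 1/2.

Denominator factor (μ + 1/2): pole of order 1 at -1/2, modulus 1/2.
Denominator factor (μ + 11/2)^2: pole of order 2 at -11/2, modulus 11/2.
The radius of convergence is the smallest modulus among the singular points: 1/2.


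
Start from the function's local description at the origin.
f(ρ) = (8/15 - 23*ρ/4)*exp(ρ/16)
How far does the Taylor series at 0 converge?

The factor exp(ρ/16) is entire and contributes no finite singular point.
The polynomial part has no poles.
No finite singular points: the Taylor series at 0 converges everywhere.

The radius of convergence is infinite.


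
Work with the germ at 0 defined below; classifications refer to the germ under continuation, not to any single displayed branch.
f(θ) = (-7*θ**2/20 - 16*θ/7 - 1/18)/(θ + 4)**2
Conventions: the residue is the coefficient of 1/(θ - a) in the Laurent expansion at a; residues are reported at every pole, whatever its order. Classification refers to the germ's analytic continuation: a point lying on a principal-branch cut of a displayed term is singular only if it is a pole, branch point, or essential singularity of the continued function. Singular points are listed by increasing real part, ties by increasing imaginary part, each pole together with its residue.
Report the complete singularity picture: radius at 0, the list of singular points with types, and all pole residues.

Denominator factor (θ + 4)^2: pole of order 2 at -4, modulus 4.
The radius of convergence is the smallest modulus among the singular points: 4.
At the order-2 pole -4 set g(θ) = (θ - (-4))^2*f(θ) = -7*θ**2/20 - 16*θ/7 - 1/18.
Order-2 pole: residue = g'(a); g'(-4) = 18/35, so the residue is 18/35.

Radius of convergence at 0: 4.
At -4: a pole of order 2; residue 18/35.


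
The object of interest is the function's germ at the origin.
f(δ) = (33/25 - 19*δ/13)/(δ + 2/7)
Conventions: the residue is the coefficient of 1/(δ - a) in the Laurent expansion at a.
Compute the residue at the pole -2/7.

The residue is 3953/2275.

At the order-1 pole -2/7 set g(δ) = (δ - (-2/7))*f(δ) = 33/25 - 19*δ/13.
Simple pole: residue = g(a) at a = -2/7, which is 3953/2275.


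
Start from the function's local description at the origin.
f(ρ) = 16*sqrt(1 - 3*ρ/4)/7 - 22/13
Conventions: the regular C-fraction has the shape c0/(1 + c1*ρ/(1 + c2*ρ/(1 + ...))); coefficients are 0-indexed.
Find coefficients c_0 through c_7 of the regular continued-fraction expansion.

The regular C-fraction coefficients are [54/91, 13/9, -235/144, -81/3760, -1329/3760, -705/7088, -1953/7088, -443/3472].

Taylor coefficients (expand at 0): a_0 = 54/91, a_1 = -6/7, a_2 = -9/56, a_3 = -27/448, a_4 = -405/14336, a_5 = -243/16384, a_6 = -2187/262144, a_7 = -72171/14680064.
c0 = a_0 = 54/91. Peel one level at a time: if S = 1 + c*ρ/S' with S'(0) = 1, then c is the ρ-coefficient of S and S' = c*ρ/(S - 1).
S_1 = c0/f = 1 + (13/9)*ρ + (3055/1296)*ρ^2 + ...; c1 = 13/9.
S_2 = c1*ρ/(S_1 - 1) = 1 + (-235/144)*ρ + (-9/256)*ρ^2 + ...; c2 = -235/144.
S_3 = c2*ρ/(S_2 - 1) = 1 + (-81/3760)*ρ + (-107649/14137600)*ρ^2 + ...; c3 = -81/3760.
S_4 = c3*ρ/(S_3 - 1) = 1 + (-1329/3760)*ρ + (-9/256)*ρ^2 + ...; c4 = -1329/3760.
S_5 = c4*ρ/(S_4 - 1) = 1 + (-705/7088)*ρ + (-1376865/50239744)*ρ^2 + ...; c5 = -705/7088.
S_6 = c5*ρ/(S_5 - 1) = 1 + (-1953/7088)*ρ + (-9/256)*ρ^2 + ...; c6 = -1953/7088.
S_7 = c6*ρ/(S_6 - 1) = 1 + (-443/3472)*ρ + ...; c7 = -443/3472.


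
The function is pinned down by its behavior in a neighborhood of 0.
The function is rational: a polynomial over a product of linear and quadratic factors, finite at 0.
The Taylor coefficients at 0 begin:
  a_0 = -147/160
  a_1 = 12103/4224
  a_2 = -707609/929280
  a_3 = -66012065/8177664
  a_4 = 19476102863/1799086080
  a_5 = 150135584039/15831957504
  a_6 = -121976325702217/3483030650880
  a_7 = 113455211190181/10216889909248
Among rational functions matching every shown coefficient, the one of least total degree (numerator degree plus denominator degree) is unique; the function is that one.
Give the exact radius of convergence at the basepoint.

No rational of total degree below 5 reproduces all 8 coefficients; solving the [1/4] Pade equations on them gives f(n) = (11*n/24 - 3/10)/(n**2 + 5*n/11 + 4/7)**2, whose expansion matches every shown term.
Denominator factor (n**2 + 5*n/11 + 4/7)^2: discriminant -1761/847, complex-conjugate roots (-5/22) + ((1/154)*sqrt(12327))*i and (-5/22) - ((1/154)*sqrt(12327))*i; poles of order 2, moduli (2/7)*sqrt(7) and (2/7)*sqrt(7).
The radius of convergence is the smallest modulus among the singular points: (2/7)*sqrt(7).

The radius of convergence is (2/7)*sqrt(7).


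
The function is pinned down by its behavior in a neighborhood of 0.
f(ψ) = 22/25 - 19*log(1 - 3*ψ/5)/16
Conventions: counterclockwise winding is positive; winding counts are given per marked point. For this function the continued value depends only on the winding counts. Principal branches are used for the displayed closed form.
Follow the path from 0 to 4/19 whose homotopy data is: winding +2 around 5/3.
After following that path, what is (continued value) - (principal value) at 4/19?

The rational part is single-valued and drops out of the difference; each branch term changes only by its own monodromy.
(-19/16)*log(1 - ψ/(5/3)): each positive loop around 5/3 adds 2*pi*i to the log, so winding +2 contributes (-19/16)*(2)*2*pi*i = -(19/4)*pi*i.
Summing the contributions at ψ = 4/19 gives -(19/4)*pi*i.

Continued minus principal equals -(19/4)*pi*i.


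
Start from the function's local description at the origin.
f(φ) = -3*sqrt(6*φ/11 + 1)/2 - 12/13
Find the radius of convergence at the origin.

Branch term (-3/2)*sqrt(1 - φ/(-11/6)): its argument vanishes at φ = -11/6, a square-root branch point, modulus 11/6.
The radius of convergence is the smallest modulus among the singular points: 11/6.

The radius of convergence is 11/6.


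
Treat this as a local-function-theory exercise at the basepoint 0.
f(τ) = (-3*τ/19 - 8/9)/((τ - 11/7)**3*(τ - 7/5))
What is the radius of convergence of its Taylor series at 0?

Denominator factor (τ - 11/7)^3: pole of order 3 at 11/7, modulus 11/7.
Denominator factor (τ - 7/5): pole of order 1 at 7/5, modulus 7/5.
The radius of convergence is the smallest modulus among the singular points: 7/5.

The radius of convergence is 7/5.


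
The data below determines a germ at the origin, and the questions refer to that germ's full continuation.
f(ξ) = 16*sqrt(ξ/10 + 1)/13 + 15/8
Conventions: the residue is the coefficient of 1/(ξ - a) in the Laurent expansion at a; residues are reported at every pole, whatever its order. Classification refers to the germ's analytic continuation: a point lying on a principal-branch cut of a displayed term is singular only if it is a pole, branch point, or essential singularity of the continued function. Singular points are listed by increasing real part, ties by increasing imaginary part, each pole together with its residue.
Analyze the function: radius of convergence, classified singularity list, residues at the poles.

Radius of convergence at 0: 10.
At -10: an algebraic (square-root) branch point.

Branch term (16/13)*sqrt(1 - ξ/(-10)): its argument vanishes at ξ = -10, a square-root branch point, modulus 10.
The radius of convergence is the smallest modulus among the singular points: 10.


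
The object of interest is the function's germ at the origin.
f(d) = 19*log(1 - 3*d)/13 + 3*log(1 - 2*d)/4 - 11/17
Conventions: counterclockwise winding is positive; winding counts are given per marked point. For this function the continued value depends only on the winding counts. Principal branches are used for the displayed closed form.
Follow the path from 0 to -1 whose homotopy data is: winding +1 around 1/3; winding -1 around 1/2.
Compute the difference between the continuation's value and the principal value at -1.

The rational part is single-valued and drops out of the difference; each branch term changes only by its own monodromy.
(19/13)*log(1 - d/(1/3)): each positive loop around 1/3 adds 2*pi*i to the log, so winding +1 contributes (19/13)*(1)*2*pi*i = (38/13)*pi*i.
(3/4)*log(1 - d/(1/2)): each positive loop around 1/2 adds 2*pi*i to the log, so winding -1 contributes (3/4)*(-1)*2*pi*i = -(3/2)*pi*i.
Summing the contributions at d = -1 gives (37/26)*pi*i.

Continued minus principal equals (37/26)*pi*i.


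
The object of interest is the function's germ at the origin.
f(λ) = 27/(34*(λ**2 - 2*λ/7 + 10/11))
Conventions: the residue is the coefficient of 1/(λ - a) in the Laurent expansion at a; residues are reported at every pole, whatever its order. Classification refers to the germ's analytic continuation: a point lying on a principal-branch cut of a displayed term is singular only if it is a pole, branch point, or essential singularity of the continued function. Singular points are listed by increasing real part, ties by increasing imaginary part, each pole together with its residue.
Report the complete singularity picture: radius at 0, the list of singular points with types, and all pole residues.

Denominator factor (λ**2 - 2*λ/7 + 10/11): discriminant -1916/539, complex-conjugate roots (1/7) + ((1/77)*sqrt(5269))*i and (1/7) - ((1/77)*sqrt(5269))*i; poles of order 1, moduli (1/11)*sqrt(110) and (1/11)*sqrt(110).
The radius of convergence is the smallest modulus among the singular points: (1/11)*sqrt(110).
The factor λ**2 - 2*λ/7 + 10/11 splits as (λ - a)(λ - a') with a = (1/7) - ((1/77)*sqrt(5269))*i, a' = (1/7) + ((1/77)*sqrt(5269))*i. At the order-1 pole a set g(λ) = (λ - a)*f(λ) = [27/34] / (λ - a').
Simple pole: residue = g(a) at a = (1/7) - ((1/77)*sqrt(5269))*i, which is ((189/32572)*sqrt(5269))*i.
The factor λ**2 - 2*λ/7 + 10/11 splits as (λ - a)(λ - a') with a = (1/7) + ((1/77)*sqrt(5269))*i, a' = (1/7) - ((1/77)*sqrt(5269))*i. At the order-1 pole a set g(λ) = (λ - a)*f(λ) = [27/34] / (λ - a').
Simple pole: residue = g(a) at a = (1/7) + ((1/77)*sqrt(5269))*i, which is -((189/32572)*sqrt(5269))*i.
List the singular points by increasing real part (a conjugate pair: the negative imaginary part first).

Radius of convergence at 0: (1/11)*sqrt(110).
At (1/7) - ((1/77)*sqrt(5269))*i: a pole of order 1; residue ((189/32572)*sqrt(5269))*i.
At (1/7) + ((1/77)*sqrt(5269))*i: a pole of order 1; residue -((189/32572)*sqrt(5269))*i.


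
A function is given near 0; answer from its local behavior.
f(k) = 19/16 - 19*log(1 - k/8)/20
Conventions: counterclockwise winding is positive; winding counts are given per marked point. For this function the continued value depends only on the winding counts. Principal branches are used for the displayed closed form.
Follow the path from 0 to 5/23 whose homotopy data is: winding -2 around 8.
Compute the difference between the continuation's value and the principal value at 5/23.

Continued minus principal equals (19/5)*pi*i.

The rational part is single-valued and drops out of the difference; each branch term changes only by its own monodromy.
(-19/20)*log(1 - k/(8)): each positive loop around 8 adds 2*pi*i to the log, so winding -2 contributes (-19/20)*(-2)*2*pi*i = (19/5)*pi*i.
Summing the contributions at k = 5/23 gives (19/5)*pi*i.


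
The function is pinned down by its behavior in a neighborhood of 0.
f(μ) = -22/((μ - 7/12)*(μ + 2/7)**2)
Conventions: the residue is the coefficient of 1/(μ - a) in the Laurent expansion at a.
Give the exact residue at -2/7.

The residue is 155232/5329.

At the order-2 pole -2/7 set g(μ) = (μ - (-2/7))^2*f(μ) = -22/(μ - 7/12).
Order-2 pole: residue = g'(a); g'(-2/7) = 155232/5329, so the residue is 155232/5329.


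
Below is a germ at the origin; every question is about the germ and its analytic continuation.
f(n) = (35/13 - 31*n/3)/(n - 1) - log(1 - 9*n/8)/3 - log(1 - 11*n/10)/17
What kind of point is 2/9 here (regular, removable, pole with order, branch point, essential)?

The point is a regular point.

Denominator factors: n - 1 = -7/9 at n = 2/9 — none vanishes.
Branch term log(1 - n/(8/9)): argument at 2/9 is 3/4, nonzero, so 2/9 is not its branch point (a point on a principal cut is still regular for the continued germ).
Branch term log(1 - n/(10/11)): argument at 2/9 is 34/45, nonzero, so 2/9 is not its branch point (a point on a principal cut is still regular for the continued germ).
So the germ continues analytically to 2/9.


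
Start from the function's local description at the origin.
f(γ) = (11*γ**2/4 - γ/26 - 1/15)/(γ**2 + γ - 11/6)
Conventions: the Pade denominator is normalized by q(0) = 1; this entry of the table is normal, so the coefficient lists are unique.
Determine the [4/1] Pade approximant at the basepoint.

Taylor coefficients needed (expand at 0): a_0 = 2/55, a_1 = 321/7865, a_2 = -252261/173030, a_3 = -735597/951665, a_4 = -2547639/2093663, a_5 = -124978572/115151465.
Write the denominator as Q(γ) = 1 + q1*γ. Requiring Q*f - P = O(γ^6) with deg P <= 4 kills the coefficients of γ^5..γ^5 in Q*f:
  γ^5: a_5 + q1*a_4 = 0, i.e. -124978572/115151465 + (-2547639/2093663)*q1 = 0.
Solving this linear system: q1 = -4628836/5189635.
The numerator is Q*f truncated at degree 4: P0 = a_0 = 2/55; P1 = a_1 + q1*a_0 = 256969/30666025; P2 = a_2 + q1*a_1 = -91648887/61332050; P3 = a_3 + q1*a_2 = 16173333/30666025; P4 = a_4 + q1*a_3 = -16173333/30666025.

The Pade approximant has numerator coefficients [2/55, 256969/30666025, -91648887/61332050, 16173333/30666025, -16173333/30666025]; denominator coefficients [1, -4628836/5189635].


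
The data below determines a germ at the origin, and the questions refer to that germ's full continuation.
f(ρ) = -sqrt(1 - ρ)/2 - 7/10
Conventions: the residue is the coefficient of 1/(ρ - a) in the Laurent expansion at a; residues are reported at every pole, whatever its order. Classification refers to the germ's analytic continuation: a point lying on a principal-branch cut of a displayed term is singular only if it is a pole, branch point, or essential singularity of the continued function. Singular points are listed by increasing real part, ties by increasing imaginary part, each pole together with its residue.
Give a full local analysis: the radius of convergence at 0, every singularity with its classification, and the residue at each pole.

Branch term (-1/2)*sqrt(1 - ρ/(1)): its argument vanishes at ρ = 1, a square-root branch point, modulus 1.
The radius of convergence is the smallest modulus among the singular points: 1.

Radius of convergence at 0: 1.
At 1: an algebraic (square-root) branch point.


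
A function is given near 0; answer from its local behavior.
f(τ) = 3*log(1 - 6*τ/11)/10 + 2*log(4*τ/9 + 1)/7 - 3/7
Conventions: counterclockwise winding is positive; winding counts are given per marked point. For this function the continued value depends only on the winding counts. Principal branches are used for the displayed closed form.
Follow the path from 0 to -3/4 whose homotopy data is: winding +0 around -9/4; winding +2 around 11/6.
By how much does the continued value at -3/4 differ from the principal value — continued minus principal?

The rational part is single-valued and drops out of the difference; each branch term changes only by its own monodromy.
(2/7)*log(1 - τ/(-9/4)): winding 0 around -9/4, so this term returns to its principal value, contribution 0.
(3/10)*log(1 - τ/(11/6)): each positive loop around 11/6 adds 2*pi*i to the log, so winding +2 contributes (3/10)*(2)*2*pi*i = (6/5)*pi*i.
Summing the contributions at τ = -3/4 gives (6/5)*pi*i.

Continued minus principal equals (6/5)*pi*i.


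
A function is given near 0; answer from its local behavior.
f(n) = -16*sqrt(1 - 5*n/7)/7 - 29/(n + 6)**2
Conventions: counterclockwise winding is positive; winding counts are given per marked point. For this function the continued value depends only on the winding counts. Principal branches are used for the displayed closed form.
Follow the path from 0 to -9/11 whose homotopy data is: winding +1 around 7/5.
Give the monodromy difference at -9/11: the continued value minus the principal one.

Continued minus principal equals (32/539)*sqrt(9394).

The rational part is single-valued and drops out of the difference; each branch term changes only by its own monodromy.
(-16/7)*sqrt(1 - n/(7/5)): winding +1 is odd, the square root flips sign, contributing -2*(-16/7)*sqrt(1 - (-9/11)/(7/5)) = -2*(-16/7)*sqrt(122/77) = (32/539)*sqrt(9394).
Summing the contributions at n = -9/11 gives (32/539)*sqrt(9394).


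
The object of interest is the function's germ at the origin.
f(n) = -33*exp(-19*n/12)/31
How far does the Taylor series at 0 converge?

The factor exp(-19*n/12) is entire and contributes no finite singular point.
The polynomial part has no poles.
No finite singular points: the Taylor series at 0 converges everywhere.

The radius of convergence is infinite.


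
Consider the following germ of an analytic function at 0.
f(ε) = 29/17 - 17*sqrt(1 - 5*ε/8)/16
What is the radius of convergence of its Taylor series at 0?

Branch term (-17/16)*sqrt(1 - ε/(8/5)): its argument vanishes at ε = 8/5, a square-root branch point, modulus 8/5.
The radius of convergence is the smallest modulus among the singular points: 8/5.

The radius of convergence is 8/5.


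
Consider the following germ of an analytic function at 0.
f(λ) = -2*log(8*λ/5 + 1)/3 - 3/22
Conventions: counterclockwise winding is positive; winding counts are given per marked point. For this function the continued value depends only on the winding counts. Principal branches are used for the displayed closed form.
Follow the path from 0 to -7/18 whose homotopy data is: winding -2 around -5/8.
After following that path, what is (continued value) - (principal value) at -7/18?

Continued minus principal equals (8/3)*pi*i.

The rational part is single-valued and drops out of the difference; each branch term changes only by its own monodromy.
(-2/3)*log(1 - λ/(-5/8)): each positive loop around -5/8 adds 2*pi*i to the log, so winding -2 contributes (-2/3)*(-2)*2*pi*i = (8/3)*pi*i.
Summing the contributions at λ = -7/18 gives (8/3)*pi*i.


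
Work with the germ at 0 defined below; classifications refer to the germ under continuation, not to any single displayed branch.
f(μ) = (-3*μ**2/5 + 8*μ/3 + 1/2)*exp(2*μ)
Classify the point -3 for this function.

There is no denominator, hence no pole anywhere.
The factor exp(2*μ) is entire.
So the germ continues analytically to -3.

The point is a regular point.
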